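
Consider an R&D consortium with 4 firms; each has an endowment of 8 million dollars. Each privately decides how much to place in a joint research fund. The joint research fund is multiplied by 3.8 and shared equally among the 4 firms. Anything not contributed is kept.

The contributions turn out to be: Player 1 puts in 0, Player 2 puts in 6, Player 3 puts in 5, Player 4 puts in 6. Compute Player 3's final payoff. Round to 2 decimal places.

Total contributed: 0 + 6 + 5 + 6 = 17.
Each receives 3.8 × 17 / 4 = 16.15 from the joint research fund.
Player 3 keeps 8 − 5 = 3, so Player 3's payoff is 3 + 16.15 = 19.15.

19.15 million dollars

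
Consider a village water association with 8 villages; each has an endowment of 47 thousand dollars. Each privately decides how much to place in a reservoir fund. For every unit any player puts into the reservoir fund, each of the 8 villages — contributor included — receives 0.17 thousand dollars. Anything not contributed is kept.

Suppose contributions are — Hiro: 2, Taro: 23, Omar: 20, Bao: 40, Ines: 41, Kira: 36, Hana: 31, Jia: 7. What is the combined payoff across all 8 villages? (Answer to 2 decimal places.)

Total contributed: 2 + 23 + 20 + 40 + 41 + 36 + 31 + 7 = 200; total kept: 8 × 47 − 200 = 176.
The reservoir fund pays out 0.17 × 8 × 200 = 272.00 in aggregate.
Group total = 176 + 272.00 = 448.00.

448.00 thousand dollars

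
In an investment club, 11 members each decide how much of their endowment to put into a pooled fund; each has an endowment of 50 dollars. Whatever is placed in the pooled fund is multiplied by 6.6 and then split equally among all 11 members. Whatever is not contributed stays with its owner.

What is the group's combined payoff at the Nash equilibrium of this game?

550.00 dollars

Each contributed unit returns 6.6/11 = 0.6000 to its contributor — below 1 — so contributing 0 is dominant for every player. At the Nash equilibrium everyone keeps their 50, and the group total is 11 × 50 = 550.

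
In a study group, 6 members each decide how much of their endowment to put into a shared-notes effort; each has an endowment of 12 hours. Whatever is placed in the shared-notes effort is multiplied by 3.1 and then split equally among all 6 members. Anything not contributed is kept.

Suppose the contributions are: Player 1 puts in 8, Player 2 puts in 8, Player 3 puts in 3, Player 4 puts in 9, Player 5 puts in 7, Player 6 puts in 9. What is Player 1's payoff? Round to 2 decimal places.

26.73 hours

Total contributed: 8 + 8 + 3 + 9 + 7 + 9 = 44.
Each receives 3.1 × 44 / 6 = 22.73 from the shared-notes effort.
Player 1 keeps 12 − 8 = 4, so Player 1's payoff is 4 + 22.73 = 26.73.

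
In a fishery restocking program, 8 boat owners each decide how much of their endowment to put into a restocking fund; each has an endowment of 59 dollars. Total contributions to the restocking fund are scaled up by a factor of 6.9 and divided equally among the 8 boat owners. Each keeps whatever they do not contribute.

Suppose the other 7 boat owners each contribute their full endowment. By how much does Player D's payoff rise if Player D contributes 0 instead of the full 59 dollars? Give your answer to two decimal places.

8.11 dollars

Switching from a contribution of 59 to 0 lets Player D keep an extra 59 dollars, but lowers the restocking fund by 59, which costs Player D their own share of that drop: 6.9/8 × 59 = 50.89.
Net gain = 59 − 50.89 = 8.11. The private return per contributed unit (0.8625) is below 1, so free-riding is indeed the best response regardless of what the others do.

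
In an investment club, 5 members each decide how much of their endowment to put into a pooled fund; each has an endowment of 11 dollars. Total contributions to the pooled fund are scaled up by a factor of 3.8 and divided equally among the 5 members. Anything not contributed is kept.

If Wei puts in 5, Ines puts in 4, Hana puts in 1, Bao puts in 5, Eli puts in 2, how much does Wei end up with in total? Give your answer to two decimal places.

18.92 dollars

Total contributed: 5 + 4 + 1 + 5 + 2 = 17.
Each receives 3.8 × 17 / 5 = 12.92 from the pooled fund.
Wei keeps 11 − 5 = 6, so Wei's payoff is 6 + 12.92 = 18.92.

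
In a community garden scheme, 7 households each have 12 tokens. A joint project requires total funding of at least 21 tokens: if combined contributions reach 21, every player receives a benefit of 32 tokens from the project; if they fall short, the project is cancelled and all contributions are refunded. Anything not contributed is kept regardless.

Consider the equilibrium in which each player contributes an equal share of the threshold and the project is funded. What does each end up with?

Equal share of the threshold: 21/7 = 3.
At this profile no one gains by cutting their contribution: any cut drops the total below 21, the project is cancelled, contributions are refunded, and the deviator ends with 12, which is less than 12 − 3 + 32 = 41. Contributing more than 3 just wastes the excess. So contributing exactly 3 is a best response.
Each player's payoff: 12 − 3 + 32 = 41.

41 tokens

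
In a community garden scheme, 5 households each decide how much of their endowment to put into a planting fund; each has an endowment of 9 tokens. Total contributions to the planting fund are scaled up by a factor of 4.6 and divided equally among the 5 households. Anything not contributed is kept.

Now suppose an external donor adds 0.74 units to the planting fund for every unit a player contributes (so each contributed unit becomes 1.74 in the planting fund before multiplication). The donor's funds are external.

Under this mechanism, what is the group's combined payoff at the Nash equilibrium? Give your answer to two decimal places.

360.18 tokens

The effective private return per unit is now 4.6 × 1.74 / 5 = 1.6008 > 1, so every player's dominant strategy flips to full contribution.
So the Nash equilibrium is full contribution by all 5; the group earns 4.6 × 1.74 × 45 = 360.18.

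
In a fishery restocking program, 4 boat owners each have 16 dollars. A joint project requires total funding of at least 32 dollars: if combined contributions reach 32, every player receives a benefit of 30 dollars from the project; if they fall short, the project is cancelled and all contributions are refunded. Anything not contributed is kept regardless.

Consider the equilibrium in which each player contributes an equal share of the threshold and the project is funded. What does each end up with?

38 dollars

Equal share of the threshold: 32/4 = 8.
At this profile no one gains by cutting their contribution: any cut drops the total below 32, the project is cancelled, contributions are refunded, and the deviator ends with 16, which is less than 16 − 8 + 30 = 38. Contributing more than 8 just wastes the excess. So contributing exactly 8 is a best response.
Each player's payoff: 16 − 8 + 30 = 38.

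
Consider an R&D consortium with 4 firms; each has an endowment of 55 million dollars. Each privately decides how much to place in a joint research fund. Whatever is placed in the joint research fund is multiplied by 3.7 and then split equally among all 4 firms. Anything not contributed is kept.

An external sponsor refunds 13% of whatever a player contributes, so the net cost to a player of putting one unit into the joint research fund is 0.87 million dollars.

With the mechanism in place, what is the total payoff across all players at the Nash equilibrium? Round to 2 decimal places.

Under the mechanism each unit contributed yields (3.7/4) / 0.87 = 1.0632 back to its contributor per unit of net cost, which exceeds 1, making full contribution the dominant choice for everyone.
At the Nash equilibrium everyone contributes 55. Group total payoff = 4 × (55 × 0.13 + 3.7 × 55) = 842.60.

842.60 million dollars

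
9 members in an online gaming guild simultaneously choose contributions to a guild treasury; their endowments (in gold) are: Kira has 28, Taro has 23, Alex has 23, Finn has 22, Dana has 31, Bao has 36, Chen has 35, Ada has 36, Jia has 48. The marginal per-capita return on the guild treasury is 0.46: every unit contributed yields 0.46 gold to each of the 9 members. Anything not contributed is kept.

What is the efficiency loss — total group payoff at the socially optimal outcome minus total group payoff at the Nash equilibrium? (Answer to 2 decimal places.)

885.48 gold

The private return per contributed unit is 0.46 < 1 for everyone, so the Nash equilibrium is zero contribution and the group total is Σ E_j = 28 + 23 + 23 + 22 + 31 + 36 + 35 + 36 + 48 = 282.
Each contributed unit returns 4.140 to the group, so the social optimum is full contribution by everyone: group total = 4.140 × 282 = 1167.48.
Efficiency loss = (4.140 − 1) × 282 = 885.48.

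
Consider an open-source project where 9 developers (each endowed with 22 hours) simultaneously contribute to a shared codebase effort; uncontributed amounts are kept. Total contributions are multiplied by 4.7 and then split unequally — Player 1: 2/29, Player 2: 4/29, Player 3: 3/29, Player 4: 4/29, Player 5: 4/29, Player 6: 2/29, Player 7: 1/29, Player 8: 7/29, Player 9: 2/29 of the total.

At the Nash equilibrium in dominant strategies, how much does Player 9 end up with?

29.13 hours

Each unit j contributes comes back to j as 4.7 × (j's share), so j prefers to contribute only if that share exceeds 1/4.7 = 0.2128; otherwise keeping the unit dominates.
Player 8 alone (share 7/29) is above the threshold, contributing 22; the remaining 8 contribute 0. Total contributed: 22.
Player 9 keeps 22 and receives 4.7 × 22 × 2/29 = 7.13 from the shared codebase effort, for a payoff of 29.13.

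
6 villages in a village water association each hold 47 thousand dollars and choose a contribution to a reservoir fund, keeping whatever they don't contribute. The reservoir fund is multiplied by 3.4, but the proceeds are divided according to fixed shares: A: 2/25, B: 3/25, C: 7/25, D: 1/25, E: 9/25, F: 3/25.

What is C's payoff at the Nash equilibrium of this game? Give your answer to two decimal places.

A player with share s gets back 3.4·s per unit contributed, so full contribution is dominant for anyone with s > 1/3.4 = 0.2941 and zero contribution is dominant for anyone below.
E alone (share 9/25) is above the threshold, contributing 47; the remaining 5 contribute 0. Total contributed: 47.
C keeps 47 and receives 3.4 × 47 × 7/25 = 44.74 from the reservoir fund, for a payoff of 91.74.

91.74 thousand dollars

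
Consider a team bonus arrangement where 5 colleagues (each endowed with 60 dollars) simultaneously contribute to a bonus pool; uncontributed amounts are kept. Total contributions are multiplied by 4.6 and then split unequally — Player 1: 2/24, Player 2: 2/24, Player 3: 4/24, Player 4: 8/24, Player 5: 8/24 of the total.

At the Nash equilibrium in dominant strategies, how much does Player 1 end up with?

For player j, contributing a unit is worthwhile iff 4.6 × (j's share) ≥ 1, i.e. iff j's share is at least 0.2174.
The shares above 0.2174 belong to Player 4 and Player 5, contributing 60 each; the remaining 3 contribute 0. Total contributed: 120.
Player 1 keeps 60 and receives 4.6 × 120 × 2/24 = 46.00 from the bonus pool, for a payoff of 106.00.

106.00 dollars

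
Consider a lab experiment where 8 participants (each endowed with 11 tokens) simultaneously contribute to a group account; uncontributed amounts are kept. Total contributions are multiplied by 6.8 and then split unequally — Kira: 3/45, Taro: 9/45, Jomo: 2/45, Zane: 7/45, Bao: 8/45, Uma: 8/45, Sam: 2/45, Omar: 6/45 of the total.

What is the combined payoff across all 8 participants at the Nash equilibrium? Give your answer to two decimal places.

Each unit j contributes comes back to j as 6.8 × (j's share), so j prefers to contribute only if that share exceeds 1/6.8 = 0.1471; otherwise keeping the unit dominates.
Taro, Zane, Bao and Uma are above the threshold, contributing 11 each; the remaining 4 contribute 0. Total contributed: 44.
The group account pays out 6.8 × 44 = 299.20 in total (split across the unequal shares, but the aggregate is all that matters for the group sum).
The 4 free-riders keep 11 each, adding 44. Group total = 44 + 299.20 = 343.20.

343.20 tokens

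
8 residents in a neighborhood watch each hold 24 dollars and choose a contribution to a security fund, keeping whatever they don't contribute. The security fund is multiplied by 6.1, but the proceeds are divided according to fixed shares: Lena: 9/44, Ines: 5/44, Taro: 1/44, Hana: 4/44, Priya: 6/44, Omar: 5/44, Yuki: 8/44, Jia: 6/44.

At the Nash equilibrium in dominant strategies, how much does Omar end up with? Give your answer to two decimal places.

Each unit j contributes comes back to j as 6.1 × (j's share), so j prefers to contribute only if that share exceeds 1/6.1 = 0.1639; otherwise keeping the unit dominates.
The shares above 0.1639 belong to Lena and Yuki, contributing 24 each; the remaining 6 contribute 0. Total contributed: 48.
Omar keeps 24 and receives 6.1 × 48 × 5/44 = 33.27 from the security fund, for a payoff of 57.27.

57.27 dollars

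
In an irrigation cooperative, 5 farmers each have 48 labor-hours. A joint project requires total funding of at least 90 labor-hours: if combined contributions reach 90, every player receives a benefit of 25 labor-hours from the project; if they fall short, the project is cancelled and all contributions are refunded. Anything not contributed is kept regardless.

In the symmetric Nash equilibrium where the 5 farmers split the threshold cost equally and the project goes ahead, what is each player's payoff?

55 labor-hours

Equal share of the threshold: 90/5 = 18.
At this profile no one gains by cutting their contribution: any cut drops the total below 90, the project is cancelled, contributions are refunded, and the deviator ends with 48, which is less than 48 − 18 + 25 = 55. Contributing more than 18 just wastes the excess. So contributing exactly 18 is a best response.
Each player's payoff: 48 − 18 + 25 = 55.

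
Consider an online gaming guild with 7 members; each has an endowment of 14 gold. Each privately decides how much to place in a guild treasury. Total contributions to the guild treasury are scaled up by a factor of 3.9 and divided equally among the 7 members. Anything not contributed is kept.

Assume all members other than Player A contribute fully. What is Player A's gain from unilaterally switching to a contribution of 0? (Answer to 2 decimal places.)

6.20 gold

Switching from a contribution of 14 to 0 lets Player A keep an extra 14 gold, but lowers the guild treasury by 14, which costs Player A their own share of that drop: 3.9/7 × 14 = 7.80.
Net gain = 14 − 7.80 = 6.20. The private return per contributed unit (0.5571) is below 1, so free-riding is indeed the best response regardless of what the others do.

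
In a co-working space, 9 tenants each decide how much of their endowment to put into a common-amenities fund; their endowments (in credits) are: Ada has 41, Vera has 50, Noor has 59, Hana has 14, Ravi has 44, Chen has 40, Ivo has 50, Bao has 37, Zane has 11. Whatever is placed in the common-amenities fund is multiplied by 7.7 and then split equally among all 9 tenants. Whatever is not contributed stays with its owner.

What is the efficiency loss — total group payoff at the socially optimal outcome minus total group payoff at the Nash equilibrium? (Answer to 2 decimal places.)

The private return per contributed unit is 7.7/9 = 0.8556 < 1 for every player regardless of endowment, so the Nash equilibrium is zero contribution and the group total is Σ E_j = 41 + 50 + 59 + 14 + 44 + 40 + 50 + 37 + 11 = 346.
Each contributed unit returns 7.700 to the group, so the social optimum is full contribution by everyone: group total = 7.700 × 346 = 2664.20.
Efficiency loss = (7.700 − 1) × 346 = 2318.20.

2318.20 credits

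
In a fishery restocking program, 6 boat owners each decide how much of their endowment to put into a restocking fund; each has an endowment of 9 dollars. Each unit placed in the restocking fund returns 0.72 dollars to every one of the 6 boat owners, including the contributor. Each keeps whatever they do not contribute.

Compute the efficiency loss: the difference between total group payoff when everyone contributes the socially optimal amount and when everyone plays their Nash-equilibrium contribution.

The private return per contributed unit is 0.72 < 1, so contributing 0 is dominant for every player. At the Nash equilibrium everyone keeps their 9, and the group total is 6 × 9 = 54.
Each contributed unit returns 4.320 to the group as a whole (0.72 to each of 6 players), which exceeds 1, so the social optimum is full contribution: group total = 4.320 × 54 = 233.28.
Efficiency loss = 233.28 − 54 = 179.28.

179.28 dollars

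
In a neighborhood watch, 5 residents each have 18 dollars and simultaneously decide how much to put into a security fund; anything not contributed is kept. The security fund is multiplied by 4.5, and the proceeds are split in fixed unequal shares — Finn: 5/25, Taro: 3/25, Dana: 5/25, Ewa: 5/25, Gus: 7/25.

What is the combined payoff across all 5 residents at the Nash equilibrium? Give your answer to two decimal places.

153.00 dollars

A player with share s gets back 4.5·s per unit contributed, so full contribution is dominant for anyone with s > 1/4.5 = 0.2222 and zero contribution is dominant for anyone below.
Only Gus (7/25) clears that bar, contributing 18; the remaining 4 contribute 0. Total contributed: 18.
The security fund pays out 4.5 × 18 = 81.00 in total (split across the unequal shares, but the aggregate is all that matters for the group sum).
The 4 free-riders keep 18 each, adding 72. Group total = 72 + 81.00 = 153.00.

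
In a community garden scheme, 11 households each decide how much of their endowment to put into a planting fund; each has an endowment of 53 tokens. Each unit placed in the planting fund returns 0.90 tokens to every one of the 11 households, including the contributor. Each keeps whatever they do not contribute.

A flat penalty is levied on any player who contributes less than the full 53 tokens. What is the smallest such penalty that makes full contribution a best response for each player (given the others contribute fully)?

Given the others contribute fully, the best deviation is to contribute 0 (any partial contribution still incurs the fine and gives up units whose private return 0.90 is below 1).
Deviating from 53 to 0 saves 53 tokens but forfeits the deviator's share of the drop in the planting fund: 0.90 × 53 = 47.70.
So the deviation gain is 53 − 47.70 = 5.30, and the fine must be at least 5.30 tokens to wipe it out.

5.30 tokens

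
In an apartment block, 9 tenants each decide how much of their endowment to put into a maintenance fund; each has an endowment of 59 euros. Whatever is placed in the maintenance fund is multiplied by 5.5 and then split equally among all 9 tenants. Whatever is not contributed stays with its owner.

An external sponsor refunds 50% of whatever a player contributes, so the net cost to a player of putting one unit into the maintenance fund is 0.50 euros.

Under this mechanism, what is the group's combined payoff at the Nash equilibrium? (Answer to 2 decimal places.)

3186.00 euros

With the mechanism, a contributed unit returns (5.5/9) / 0.50 = 1.2222 per unit of net cost to the contributor — now above 1 — so contributing fully is weakly dominant for every player.
At the Nash equilibrium everyone contributes 59. Group total payoff = 9 × (59 × 0.50 + 5.5 × 59) = 3186.00.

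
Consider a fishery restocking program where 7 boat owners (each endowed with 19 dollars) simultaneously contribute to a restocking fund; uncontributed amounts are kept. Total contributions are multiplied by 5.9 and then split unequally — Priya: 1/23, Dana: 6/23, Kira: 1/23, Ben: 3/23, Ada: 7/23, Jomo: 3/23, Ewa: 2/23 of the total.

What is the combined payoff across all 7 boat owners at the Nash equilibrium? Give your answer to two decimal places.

319.20 dollars

For player j, contributing a unit is worthwhile iff 5.9 × (j's share) ≥ 1, i.e. iff j's share is at least 0.1695.
The shares above 0.1695 belong to Dana and Ada, contributing 19 each; the remaining 5 contribute 0. Total contributed: 38.
The restocking fund pays out 5.9 × 38 = 224.20 in total (split across the unequal shares, but the aggregate is all that matters for the group sum).
The 5 free-riders keep 19 each, adding 95. Group total = 95 + 224.20 = 319.20.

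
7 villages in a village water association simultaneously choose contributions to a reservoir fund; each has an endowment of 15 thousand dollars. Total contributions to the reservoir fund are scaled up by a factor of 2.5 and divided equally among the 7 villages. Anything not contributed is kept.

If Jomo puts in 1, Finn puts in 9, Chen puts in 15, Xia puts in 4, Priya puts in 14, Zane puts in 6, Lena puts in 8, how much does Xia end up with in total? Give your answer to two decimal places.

31.36 thousand dollars

Total contributed: 1 + 9 + 15 + 4 + 14 + 6 + 8 = 57.
Each receives 2.5 × 57 / 7 = 20.36 from the reservoir fund.
Xia keeps 15 − 4 = 11, so Xia's payoff is 11 + 20.36 = 31.36.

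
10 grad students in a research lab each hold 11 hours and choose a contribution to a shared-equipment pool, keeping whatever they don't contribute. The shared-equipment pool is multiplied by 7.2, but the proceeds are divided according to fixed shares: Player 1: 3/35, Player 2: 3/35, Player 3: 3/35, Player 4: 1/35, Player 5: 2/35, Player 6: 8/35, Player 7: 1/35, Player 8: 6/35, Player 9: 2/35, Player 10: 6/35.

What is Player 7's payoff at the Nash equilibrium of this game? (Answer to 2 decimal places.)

For player j, contributing a unit is worthwhile iff 7.2 × (j's share) ≥ 1, i.e. iff j's share is at least 0.1389.
The shares above 0.1389 belong to Player 6, Player 8 and Player 10, contributing 11 each; the remaining 7 contribute 0. Total contributed: 33.
Player 7 keeps 11 and receives 7.2 × 33 × 1/35 = 6.79 from the shared-equipment pool, for a payoff of 17.79.

17.79 hours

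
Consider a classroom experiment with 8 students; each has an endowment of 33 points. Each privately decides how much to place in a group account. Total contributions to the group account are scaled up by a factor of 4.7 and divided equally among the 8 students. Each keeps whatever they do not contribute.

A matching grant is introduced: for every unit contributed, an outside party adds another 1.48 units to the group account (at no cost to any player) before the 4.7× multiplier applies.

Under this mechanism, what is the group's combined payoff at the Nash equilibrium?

The effective private return per unit is now 4.7 × 2.48 / 8 = 1.4570 > 1, so every player's dominant strategy flips to full contribution.
At the Nash equilibrium everyone contributes 33. Group total payoff = 4.7 × 2.48 × 264 = 3077.18.

3077.18 points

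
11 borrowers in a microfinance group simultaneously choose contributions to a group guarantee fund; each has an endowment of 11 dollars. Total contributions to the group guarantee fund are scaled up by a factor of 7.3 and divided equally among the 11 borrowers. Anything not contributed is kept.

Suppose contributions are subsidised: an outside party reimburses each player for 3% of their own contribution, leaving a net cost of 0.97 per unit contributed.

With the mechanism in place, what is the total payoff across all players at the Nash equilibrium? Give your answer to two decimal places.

121.00 dollars

The effective private return is (7.3/11) / 0.97 = 0.6842, which is still under 1, so the mechanism doesn't change anyone's dominant strategy: zero contribution.
At the Nash equilibrium no one contributes; group total payoff = 11 × 11 = 121.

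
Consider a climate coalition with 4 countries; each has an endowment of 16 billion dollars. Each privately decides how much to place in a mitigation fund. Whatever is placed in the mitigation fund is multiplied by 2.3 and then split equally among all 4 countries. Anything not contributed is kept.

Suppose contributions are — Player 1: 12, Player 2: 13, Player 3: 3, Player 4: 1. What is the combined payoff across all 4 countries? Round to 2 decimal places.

Total contributed: 12 + 13 + 3 + 1 = 29; total kept: 4 × 16 − 29 = 35.
The mitigation fund pays out 2.3 × 29 = 66.70 in aggregate.
Group total = 35 + 66.70 = 101.70.

101.70 billion dollars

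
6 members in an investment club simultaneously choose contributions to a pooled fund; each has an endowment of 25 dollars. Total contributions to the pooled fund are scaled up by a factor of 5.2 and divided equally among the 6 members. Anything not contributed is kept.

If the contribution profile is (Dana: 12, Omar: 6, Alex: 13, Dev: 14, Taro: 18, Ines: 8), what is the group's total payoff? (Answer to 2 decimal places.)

448.20 dollars

Total contributed: 12 + 6 + 13 + 14 + 18 + 8 = 71; total kept: 6 × 25 − 71 = 79.
The pooled fund pays out 5.2 × 71 = 369.20 in aggregate.
Group total = 79 + 369.20 = 448.20.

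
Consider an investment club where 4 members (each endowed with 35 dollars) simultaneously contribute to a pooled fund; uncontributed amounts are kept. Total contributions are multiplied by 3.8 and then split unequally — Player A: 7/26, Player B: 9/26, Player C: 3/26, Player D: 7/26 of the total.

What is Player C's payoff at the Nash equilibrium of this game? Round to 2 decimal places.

Each unit j contributes comes back to j as 3.8 × (j's share), so j prefers to contribute only if that share exceeds 1/3.8 = 0.2632; otherwise keeping the unit dominates.
Player A, Player B and Player D clear that bar, contributing 35 each; the remaining 1 contribute 0. Total contributed: 105.
Player C keeps 35 and receives 3.8 × 105 × 3/26 = 46.04 from the pooled fund, for a payoff of 81.04.

81.04 dollars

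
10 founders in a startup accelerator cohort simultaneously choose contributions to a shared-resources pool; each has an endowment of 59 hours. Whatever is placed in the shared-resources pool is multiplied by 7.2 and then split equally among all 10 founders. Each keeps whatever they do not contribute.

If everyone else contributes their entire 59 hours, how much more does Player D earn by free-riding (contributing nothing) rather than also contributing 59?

Switching from a contribution of 59 to 0 lets Player D keep an extra 59 hours, but lowers the shared-resources pool by 59, which costs Player D their own share of that drop: 7.2/10 × 59 = 42.48.
Net gain = 59 − 42.48 = 16.52. The private return per contributed unit (0.7200) is below 1, so free-riding is indeed the best response regardless of what the others do.

16.52 hours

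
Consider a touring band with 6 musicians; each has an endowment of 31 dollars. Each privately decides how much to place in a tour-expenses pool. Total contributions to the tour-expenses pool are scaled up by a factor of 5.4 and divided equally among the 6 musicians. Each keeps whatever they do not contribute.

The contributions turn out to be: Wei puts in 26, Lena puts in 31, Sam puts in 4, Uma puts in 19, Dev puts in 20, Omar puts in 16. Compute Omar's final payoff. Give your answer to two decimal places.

119.40 dollars

Total contributed: 26 + 31 + 4 + 19 + 20 + 16 = 116.
Each receives 5.4 × 116 / 6 = 104.40 from the tour-expenses pool.
Omar keeps 31 − 16 = 15, so Omar's payoff is 15 + 104.40 = 119.40.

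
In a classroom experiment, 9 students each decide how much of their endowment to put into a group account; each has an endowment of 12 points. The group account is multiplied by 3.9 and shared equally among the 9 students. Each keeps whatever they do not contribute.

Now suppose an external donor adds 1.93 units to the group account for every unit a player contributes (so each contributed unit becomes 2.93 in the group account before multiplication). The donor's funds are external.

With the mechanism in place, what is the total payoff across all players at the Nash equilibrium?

Under the mechanism each unit contributed yields 3.9 × 2.93 / 9 = 1.2697 back to its contributor per unit of net cost, which exceeds 1, making full contribution the dominant choice for everyone.
At the Nash equilibrium everyone contributes 12. Group total payoff = 3.9 × 2.93 × 108 = 1234.12.

1234.12 points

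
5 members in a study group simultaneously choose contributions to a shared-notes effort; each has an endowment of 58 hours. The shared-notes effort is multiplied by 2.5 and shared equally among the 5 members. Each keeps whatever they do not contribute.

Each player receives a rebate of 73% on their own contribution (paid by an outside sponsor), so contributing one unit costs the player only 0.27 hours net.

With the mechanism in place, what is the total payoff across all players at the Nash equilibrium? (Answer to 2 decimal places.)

With the mechanism, a contributed unit returns (2.5/5) / 0.27 = 1.8519 per unit of net cost to the contributor — now above 1 — so contributing fully is weakly dominant for every player.
At the Nash equilibrium everyone contributes 58. Group total payoff = 5 × (58 × 0.73 + 2.5 × 58) = 936.70.

936.70 hours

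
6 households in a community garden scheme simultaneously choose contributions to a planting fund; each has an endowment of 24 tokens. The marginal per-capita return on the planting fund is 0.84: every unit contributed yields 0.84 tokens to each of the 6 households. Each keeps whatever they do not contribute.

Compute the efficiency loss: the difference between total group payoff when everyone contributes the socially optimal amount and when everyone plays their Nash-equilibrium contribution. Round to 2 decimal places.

The private return per contributed unit is 0.84 < 1, so contributing 0 is dominant for every player. At the Nash equilibrium everyone keeps their 24, and the group total is 6 × 24 = 144.
Each contributed unit returns 5.040 to the group as a whole (0.84 to each of 6 players), which exceeds 1, so the social optimum is full contribution: group total = 5.040 × 144 = 725.76.
Efficiency loss = 725.76 − 144 = 581.76.

581.76 tokens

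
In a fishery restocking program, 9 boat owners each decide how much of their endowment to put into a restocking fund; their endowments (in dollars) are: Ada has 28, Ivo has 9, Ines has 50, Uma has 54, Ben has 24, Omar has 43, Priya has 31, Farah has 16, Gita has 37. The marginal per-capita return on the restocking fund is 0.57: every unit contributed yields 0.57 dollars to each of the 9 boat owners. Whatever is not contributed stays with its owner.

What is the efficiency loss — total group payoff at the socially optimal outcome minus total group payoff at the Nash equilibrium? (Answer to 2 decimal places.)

1205.96 dollars

The private return per contributed unit is 0.57 < 1 for everyone, so the Nash equilibrium is zero contribution and the group total is Σ E_j = 28 + 9 + 50 + 54 + 24 + 43 + 31 + 16 + 37 = 292.
Each contributed unit returns 5.130 to the group, so the social optimum is full contribution by everyone: group total = 5.130 × 292 = 1497.96.
Efficiency loss = (5.130 − 1) × 292 = 1205.96.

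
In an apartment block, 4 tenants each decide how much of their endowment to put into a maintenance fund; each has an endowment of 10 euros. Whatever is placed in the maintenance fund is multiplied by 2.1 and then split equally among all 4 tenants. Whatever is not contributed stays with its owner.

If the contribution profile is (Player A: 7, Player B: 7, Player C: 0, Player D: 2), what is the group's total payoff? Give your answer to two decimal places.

57.60 euros

Total contributed: 7 + 7 + 0 + 2 = 16; total kept: 4 × 10 − 16 = 24.
The maintenance fund pays out 2.1 × 16 = 33.60 in aggregate.
Group total = 24 + 33.60 = 57.60.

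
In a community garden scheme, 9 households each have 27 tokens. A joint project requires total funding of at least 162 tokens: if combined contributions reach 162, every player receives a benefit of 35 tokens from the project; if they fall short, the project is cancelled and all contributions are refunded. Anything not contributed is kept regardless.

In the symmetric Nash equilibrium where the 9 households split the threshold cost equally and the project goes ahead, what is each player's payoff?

Equal share of the threshold: 162/9 = 18.
At this profile no one gains by cutting their contribution: any cut drops the total below 162, the project is cancelled, contributions are refunded, and the deviator ends with 27, which is less than 27 − 18 + 35 = 44. Contributing more than 18 just wastes the excess. So contributing exactly 18 is a best response.
Each player's payoff: 27 − 18 + 35 = 44.

44 tokens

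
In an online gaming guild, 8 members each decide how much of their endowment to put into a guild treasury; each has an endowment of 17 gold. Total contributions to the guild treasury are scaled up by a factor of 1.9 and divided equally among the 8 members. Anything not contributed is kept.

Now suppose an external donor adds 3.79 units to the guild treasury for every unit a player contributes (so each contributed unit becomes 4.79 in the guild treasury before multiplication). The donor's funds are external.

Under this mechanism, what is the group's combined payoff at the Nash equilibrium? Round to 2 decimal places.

With the mechanism, a contributed unit returns 1.9 × 4.79 / 8 = 1.1376 per unit of net cost to the contributor — now above 1 — so contributing fully is weakly dominant for every player.
At the Nash equilibrium everyone contributes 17. Group total payoff = 1.9 × 4.79 × 136 = 1237.74.

1237.74 gold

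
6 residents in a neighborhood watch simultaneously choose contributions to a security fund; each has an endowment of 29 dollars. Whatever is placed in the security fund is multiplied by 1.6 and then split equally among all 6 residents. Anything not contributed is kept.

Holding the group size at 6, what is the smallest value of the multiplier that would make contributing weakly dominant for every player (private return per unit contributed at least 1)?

A contributed unit returns (multiplier)/6 to its contributor.
This reaches 1 exactly when the multiplier is 6.

6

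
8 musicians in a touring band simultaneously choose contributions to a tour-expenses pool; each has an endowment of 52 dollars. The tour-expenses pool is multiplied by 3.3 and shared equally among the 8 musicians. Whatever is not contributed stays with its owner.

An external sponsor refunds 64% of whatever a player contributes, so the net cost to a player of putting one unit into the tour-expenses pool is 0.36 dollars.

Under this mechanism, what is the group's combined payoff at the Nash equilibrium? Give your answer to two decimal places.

1639.04 dollars

The effective private return per unit is now (3.3/8) / 0.36 = 1.1458 > 1, so every player's dominant strategy flips to full contribution.
So the Nash equilibrium is full contribution by all 8; the group earns 8 × (52 × 0.64 + 3.3 × 52) = 1639.04.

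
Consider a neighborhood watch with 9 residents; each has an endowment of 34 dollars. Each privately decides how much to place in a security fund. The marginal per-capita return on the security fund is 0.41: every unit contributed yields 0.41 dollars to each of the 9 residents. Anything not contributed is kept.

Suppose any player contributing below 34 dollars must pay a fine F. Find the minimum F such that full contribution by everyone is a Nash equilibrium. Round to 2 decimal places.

Given the others contribute fully, the best deviation is to contribute 0 (any partial contribution still incurs the fine and gives up units whose private return 0.41 is below 1).
Deviating from 34 to 0 saves 34 dollars but forfeits the deviator's share of the drop in the security fund: 0.41 × 34 = 13.94.
So the deviation gain is 34 − 13.94 = 20.06, and the fine must be at least 20.06 dollars to wipe it out.

20.06 dollars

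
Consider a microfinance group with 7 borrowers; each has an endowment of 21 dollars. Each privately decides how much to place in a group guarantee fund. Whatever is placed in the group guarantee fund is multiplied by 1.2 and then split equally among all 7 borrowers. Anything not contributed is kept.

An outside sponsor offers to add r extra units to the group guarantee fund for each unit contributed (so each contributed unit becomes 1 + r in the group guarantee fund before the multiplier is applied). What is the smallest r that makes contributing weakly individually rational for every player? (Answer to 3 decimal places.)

With matching at rate r, one contributed unit becomes (1 + r) in the group guarantee fund and returns 1.2 × (1 + r) / 7 to the contributor.
Setting this equal to 1: 1 + r = 7/1.2 = 5.8333.
So the minimum matching rate is r = 5.8333 − 1 = 4.833.

4.833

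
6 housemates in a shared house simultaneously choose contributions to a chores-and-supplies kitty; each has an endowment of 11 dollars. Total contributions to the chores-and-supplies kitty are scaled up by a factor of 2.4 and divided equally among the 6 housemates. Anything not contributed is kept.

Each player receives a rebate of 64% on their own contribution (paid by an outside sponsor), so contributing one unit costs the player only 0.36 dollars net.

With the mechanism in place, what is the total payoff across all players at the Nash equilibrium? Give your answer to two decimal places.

Under the mechanism each unit contributed yields (2.4/6) / 0.36 = 1.1111 back to its contributor per unit of net cost, which exceeds 1, making full contribution the dominant choice for everyone.
At the Nash equilibrium everyone contributes 11. Group total payoff = 6 × (11 × 0.64 + 2.4 × 11) = 200.64.

200.64 dollars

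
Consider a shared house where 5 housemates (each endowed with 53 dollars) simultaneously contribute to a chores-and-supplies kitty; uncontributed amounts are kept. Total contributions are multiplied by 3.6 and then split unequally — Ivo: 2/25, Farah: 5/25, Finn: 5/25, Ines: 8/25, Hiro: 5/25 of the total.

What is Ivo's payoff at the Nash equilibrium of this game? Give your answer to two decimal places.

68.26 dollars

Each unit j contributes comes back to j as 3.6 × (j's share), so j prefers to contribute only if that share exceeds 1/3.6 = 0.2778; otherwise keeping the unit dominates.
Only Ines (8/25) clears that bar, contributing 53; the remaining 4 contribute 0. Total contributed: 53.
Ivo keeps 53 and receives 3.6 × 53 × 2/25 = 15.26 from the chores-and-supplies kitty, for a payoff of 68.26.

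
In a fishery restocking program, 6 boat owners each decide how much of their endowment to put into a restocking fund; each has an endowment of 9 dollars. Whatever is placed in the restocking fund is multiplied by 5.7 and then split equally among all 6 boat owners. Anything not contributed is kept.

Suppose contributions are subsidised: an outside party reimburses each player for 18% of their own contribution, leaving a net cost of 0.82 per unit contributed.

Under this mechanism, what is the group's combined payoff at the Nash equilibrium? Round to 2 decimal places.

Under the mechanism each unit contributed yields (5.7/6) / 0.82 = 1.1585 back to its contributor per unit of net cost, which exceeds 1, making full contribution the dominant choice for everyone.
At the Nash equilibrium everyone contributes 9. Group total payoff = 6 × (9 × 0.18 + 5.7 × 9) = 317.52.

317.52 dollars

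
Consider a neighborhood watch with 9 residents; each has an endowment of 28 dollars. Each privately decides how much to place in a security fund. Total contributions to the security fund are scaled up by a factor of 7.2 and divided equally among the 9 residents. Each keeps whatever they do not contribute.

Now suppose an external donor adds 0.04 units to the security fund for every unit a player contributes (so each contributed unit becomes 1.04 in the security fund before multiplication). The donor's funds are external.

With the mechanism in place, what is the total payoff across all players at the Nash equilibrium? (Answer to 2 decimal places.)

Even with the mechanism, each unit contributed returns only 7.2 × 1.04 / 9 = 0.8320 per unit of net cost, so contributing nothing is still dominant.
At the Nash equilibrium no one contributes; group total payoff = 9 × 28 = 252.

252.00 dollars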